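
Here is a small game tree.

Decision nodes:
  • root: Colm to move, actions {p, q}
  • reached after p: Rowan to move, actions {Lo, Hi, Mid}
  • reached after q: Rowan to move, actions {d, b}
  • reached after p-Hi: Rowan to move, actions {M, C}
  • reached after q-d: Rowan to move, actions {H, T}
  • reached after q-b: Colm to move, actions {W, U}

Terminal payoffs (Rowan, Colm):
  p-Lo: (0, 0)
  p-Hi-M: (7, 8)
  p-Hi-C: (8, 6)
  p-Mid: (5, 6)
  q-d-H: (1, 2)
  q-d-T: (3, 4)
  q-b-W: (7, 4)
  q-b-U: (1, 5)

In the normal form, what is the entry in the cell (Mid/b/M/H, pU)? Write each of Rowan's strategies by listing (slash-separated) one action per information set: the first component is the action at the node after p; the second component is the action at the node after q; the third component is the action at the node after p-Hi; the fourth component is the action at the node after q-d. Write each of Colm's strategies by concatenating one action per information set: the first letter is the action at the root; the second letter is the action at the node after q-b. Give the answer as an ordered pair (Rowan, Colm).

(5, 6)

Trace the play path from the root:
  Colm plays p
  Rowan plays Mid at [p]
→ terminal payoff (5, 6).
(Rowan's choice at the node after q is never reached on this path, so it doesn't affect the outcome.)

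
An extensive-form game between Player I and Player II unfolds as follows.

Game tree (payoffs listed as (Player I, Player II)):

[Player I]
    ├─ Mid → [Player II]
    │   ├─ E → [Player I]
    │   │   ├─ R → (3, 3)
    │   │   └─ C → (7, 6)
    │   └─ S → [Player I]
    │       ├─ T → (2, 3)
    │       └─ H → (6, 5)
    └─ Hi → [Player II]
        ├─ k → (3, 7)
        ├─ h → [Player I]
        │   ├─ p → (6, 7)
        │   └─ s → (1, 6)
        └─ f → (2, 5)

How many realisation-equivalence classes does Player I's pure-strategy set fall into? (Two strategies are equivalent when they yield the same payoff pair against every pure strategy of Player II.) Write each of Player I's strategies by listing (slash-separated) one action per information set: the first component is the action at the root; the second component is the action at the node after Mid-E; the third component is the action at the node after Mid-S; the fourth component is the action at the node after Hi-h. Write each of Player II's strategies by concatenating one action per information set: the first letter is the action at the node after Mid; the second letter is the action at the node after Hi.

Player I has 16 pure strategies: Mid/R/T/p, Mid/R/T/s, Mid/R/H/p, Mid/R/H/s, Mid/C/T/p, Mid/C/T/s, Mid/C/H/p, Mid/C/H/s, Hi/R/T/p, Hi/R/T/s, Hi/R/H/p, Hi/R/H/s, Hi/C/T/p, Hi/C/T/s, Hi/C/H/p, Hi/C/H/s. Columns: Ek, Eh, Ef, Sk, Sh, Sf.
{Mid/R/T/p, Mid/R/T/s} → row (3,3) (3,3) (3,3) (2,3) (2,3) (2,3)
{Mid/R/H/p, Mid/R/H/s} → row (3,3) (3,3) (3,3) (6,5) (6,5) (6,5)
{Mid/C/T/p, Mid/C/T/s} → row (7,6) (7,6) (7,6) (2,3) (2,3) (2,3)
{Mid/C/H/p, Mid/C/H/s} → row (7,6) (7,6) (7,6) (6,5) (6,5) (6,5)
{Hi/R/T/p, Hi/R/H/p, Hi/C/T/p, Hi/C/H/p} → row (3,7) (6,7) (2,5) (3,7) (6,7) (2,5)
{Hi/R/T/s, Hi/R/H/s, Hi/C/T/s, Hi/C/H/s} → row (3,7) (1,6) (2,5) (3,7) (1,6) (2,5)
That's 6 distinct rows out of 16 strategies.

6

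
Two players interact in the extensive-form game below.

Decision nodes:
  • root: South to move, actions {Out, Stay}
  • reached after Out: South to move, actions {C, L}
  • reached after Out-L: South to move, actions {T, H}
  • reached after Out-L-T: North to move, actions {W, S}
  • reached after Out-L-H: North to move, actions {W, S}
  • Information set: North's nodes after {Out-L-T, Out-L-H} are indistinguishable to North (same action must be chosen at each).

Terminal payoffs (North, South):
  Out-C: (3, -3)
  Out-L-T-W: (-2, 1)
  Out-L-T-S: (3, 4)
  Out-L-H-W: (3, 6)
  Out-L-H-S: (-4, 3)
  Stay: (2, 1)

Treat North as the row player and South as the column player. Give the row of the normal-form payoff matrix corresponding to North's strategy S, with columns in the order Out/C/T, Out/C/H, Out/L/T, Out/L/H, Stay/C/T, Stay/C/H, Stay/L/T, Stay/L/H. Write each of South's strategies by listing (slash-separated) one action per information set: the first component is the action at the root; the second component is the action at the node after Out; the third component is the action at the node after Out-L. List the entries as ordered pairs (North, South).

(3,-3) (3,-3) (3,4) (-4,3) (2,1) (2,1) (2,1) (2,1)

vs Out/C/T: South plays Out → South plays C at [Out] → (3, -3)
vs Out/C/H: South plays Out → South plays C at [Out] → (3, -3)
vs Out/L/T: South plays Out → South plays L at [Out] → South plays T at [Out-L] → North plays S at [Out-L-T] → (3, 4)
vs Out/L/H: South plays Out → South plays L at [Out] → South plays H at [Out-L] → North plays S at [Out-L-H] → (-4, 3)
vs Stay/C/T: South plays Stay → (2, 1)
vs Stay/C/H: South plays Stay → (2, 1)
vs Stay/L/T: South plays Stay → (2, 1)
vs Stay/L/H: South plays Stay → (2, 1)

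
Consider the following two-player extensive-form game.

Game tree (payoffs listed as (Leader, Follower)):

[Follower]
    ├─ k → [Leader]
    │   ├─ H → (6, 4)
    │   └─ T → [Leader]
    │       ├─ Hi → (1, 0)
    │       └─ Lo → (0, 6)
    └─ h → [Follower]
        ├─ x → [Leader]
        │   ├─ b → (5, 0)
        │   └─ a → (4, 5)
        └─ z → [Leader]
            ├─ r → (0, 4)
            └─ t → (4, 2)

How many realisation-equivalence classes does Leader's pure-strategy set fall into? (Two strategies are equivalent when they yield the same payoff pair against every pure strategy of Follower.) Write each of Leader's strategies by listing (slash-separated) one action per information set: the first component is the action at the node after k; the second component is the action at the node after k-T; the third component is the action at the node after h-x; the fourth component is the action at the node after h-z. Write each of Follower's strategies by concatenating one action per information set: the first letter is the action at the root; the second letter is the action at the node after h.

12

Leader has 16 pure strategies: H/Hi/b/r, H/Hi/b/t, H/Hi/a/r, H/Hi/a/t, H/Lo/b/r, H/Lo/b/t, H/Lo/a/r, H/Lo/a/t, T/Hi/b/r, T/Hi/b/t, T/Hi/a/r, T/Hi/a/t, T/Lo/b/r, T/Lo/b/t, T/Lo/a/r, T/Lo/a/t. Columns: kx, kz, hx, hz.
{H/Hi/b/r, H/Lo/b/r} → row (6,4) (6,4) (5,0) (0,4)
{H/Hi/b/t, H/Lo/b/t} → row (6,4) (6,4) (5,0) (4,2)
{H/Hi/a/r, H/Lo/a/r} → row (6,4) (6,4) (4,5) (0,4)
{H/Hi/a/t, H/Lo/a/t} → row (6,4) (6,4) (4,5) (4,2)
{T/Hi/b/r} → row (1,0) (1,0) (5,0) (0,4)
{T/Hi/b/t} → row (1,0) (1,0) (5,0) (4,2)
{T/Hi/a/r} → row (1,0) (1,0) (4,5) (0,4)
{T/Hi/a/t} → row (1,0) (1,0) (4,5) (4,2)
{T/Lo/b/r} → row (0,6) (0,6) (5,0) (0,4)
{T/Lo/b/t} → row (0,6) (0,6) (5,0) (4,2)
{T/Lo/a/r} → row (0,6) (0,6) (4,5) (0,4)
{T/Lo/a/t} → row (0,6) (0,6) (4,5) (4,2)
That's 12 distinct rows out of 16 strategies.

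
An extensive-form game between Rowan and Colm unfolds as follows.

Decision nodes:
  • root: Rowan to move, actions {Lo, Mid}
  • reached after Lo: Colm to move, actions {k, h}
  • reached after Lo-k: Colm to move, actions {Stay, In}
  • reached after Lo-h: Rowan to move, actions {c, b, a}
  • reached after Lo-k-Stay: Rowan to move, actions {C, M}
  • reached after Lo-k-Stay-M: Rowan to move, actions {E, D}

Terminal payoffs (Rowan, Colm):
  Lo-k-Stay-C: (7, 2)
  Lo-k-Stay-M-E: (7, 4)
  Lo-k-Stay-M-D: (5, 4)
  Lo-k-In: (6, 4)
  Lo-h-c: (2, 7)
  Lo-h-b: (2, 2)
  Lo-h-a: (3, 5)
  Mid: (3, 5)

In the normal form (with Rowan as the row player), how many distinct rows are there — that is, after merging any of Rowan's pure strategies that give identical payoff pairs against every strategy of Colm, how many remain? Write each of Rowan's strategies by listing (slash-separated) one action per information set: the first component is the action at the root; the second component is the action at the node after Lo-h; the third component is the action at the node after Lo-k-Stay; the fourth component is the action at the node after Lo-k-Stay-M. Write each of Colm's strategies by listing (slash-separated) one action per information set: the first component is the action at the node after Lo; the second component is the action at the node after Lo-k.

10

Rowan has 24 pure strategies: Lo/c/C/E, Lo/c/C/D, Lo/c/M/E, Lo/c/M/D, Lo/b/C/E, Lo/b/C/D, Lo/b/M/E, Lo/b/M/D, Lo/a/C/E, Lo/a/C/D, Lo/a/M/E, Lo/a/M/D, Mid/c/C/E, Mid/c/C/D, Mid/c/M/E, Mid/c/M/D, Mid/b/C/E, Mid/b/C/D, Mid/b/M/E, Mid/b/M/D, Mid/a/C/E, Mid/a/C/D, Mid/a/M/E, Mid/a/M/D. Columns: k/Stay, k/In, h/Stay, h/In.
{Lo/c/C/E, Lo/c/C/D} → row (7,2) (6,4) (2,7) (2,7)
{Lo/c/M/E} → row (7,4) (6,4) (2,7) (2,7)
{Lo/c/M/D} → row (5,4) (6,4) (2,7) (2,7)
{Lo/b/C/E, Lo/b/C/D} → row (7,2) (6,4) (2,2) (2,2)
{Lo/b/M/E} → row (7,4) (6,4) (2,2) (2,2)
{Lo/b/M/D} → row (5,4) (6,4) (2,2) (2,2)
{Lo/a/C/E, Lo/a/C/D} → row (7,2) (6,4) (3,5) (3,5)
{Lo/a/M/E} → row (7,4) (6,4) (3,5) (3,5)
{Lo/a/M/D} → row (5,4) (6,4) (3,5) (3,5)
{Mid/c/C/E, Mid/c/C/D, Mid/c/M/E, Mid/c/M/D, Mid/b/C/E, Mid/b/C/D, Mid/b/M/E, Mid/b/M/D, Mid/a/C/E, Mid/a/C/D, Mid/a/M/E, Mid/a/M/D} → row (3,5) (3,5) (3,5) (3,5)
That's 10 distinct rows out of 24 strategies.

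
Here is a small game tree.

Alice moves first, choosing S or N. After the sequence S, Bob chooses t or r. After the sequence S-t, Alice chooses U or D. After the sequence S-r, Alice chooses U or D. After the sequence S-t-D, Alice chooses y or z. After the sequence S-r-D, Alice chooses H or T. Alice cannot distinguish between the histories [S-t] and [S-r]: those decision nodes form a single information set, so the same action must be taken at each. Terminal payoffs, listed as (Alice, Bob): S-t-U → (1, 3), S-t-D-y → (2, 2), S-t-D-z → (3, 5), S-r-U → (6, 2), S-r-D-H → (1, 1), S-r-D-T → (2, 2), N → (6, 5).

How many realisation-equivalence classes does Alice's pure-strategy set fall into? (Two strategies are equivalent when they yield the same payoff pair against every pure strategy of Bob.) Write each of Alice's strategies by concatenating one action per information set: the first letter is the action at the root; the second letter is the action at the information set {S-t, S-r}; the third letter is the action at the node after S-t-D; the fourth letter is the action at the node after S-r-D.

Alice has 16 pure strategies: SUyH, SUyT, SUzH, SUzT, SDyH, SDyT, SDzH, SDzT, NUyH, NUyT, NUzH, NUzT, NDyH, NDyT, NDzH, NDzT. Columns: t, r.
{SUyH, SUyT, SUzH, SUzT} → row (1,3) (6,2)
{SDyH} → row (2,2) (1,1)
{SDyT} → row (2,2) (2,2)
{SDzH} → row (3,5) (1,1)
{SDzT} → row (3,5) (2,2)
{NUyH, NUyT, NUzH, NUzT, NDyH, NDyT, NDzH, NDzT} → row (6,5) (6,5)
That's 6 distinct rows out of 16 strategies.

6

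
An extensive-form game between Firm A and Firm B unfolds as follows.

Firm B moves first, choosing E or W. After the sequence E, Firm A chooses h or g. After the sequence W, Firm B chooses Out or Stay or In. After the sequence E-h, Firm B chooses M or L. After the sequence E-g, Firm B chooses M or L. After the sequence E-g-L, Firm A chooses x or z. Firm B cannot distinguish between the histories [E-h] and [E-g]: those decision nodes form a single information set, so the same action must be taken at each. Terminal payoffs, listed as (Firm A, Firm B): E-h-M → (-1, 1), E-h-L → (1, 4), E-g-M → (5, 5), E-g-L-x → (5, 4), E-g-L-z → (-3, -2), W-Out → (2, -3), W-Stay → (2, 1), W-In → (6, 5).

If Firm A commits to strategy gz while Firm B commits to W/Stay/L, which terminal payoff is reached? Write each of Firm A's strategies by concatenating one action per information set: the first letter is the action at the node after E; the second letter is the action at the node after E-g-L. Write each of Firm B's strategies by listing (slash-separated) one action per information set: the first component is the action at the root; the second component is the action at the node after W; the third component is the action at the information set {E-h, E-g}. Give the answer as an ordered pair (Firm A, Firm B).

Trace the play path from the root:
  Firm B plays W
  Firm B plays Stay at [W]
→ terminal payoff (2, 1).
(Firm A's choice at the node after E is never reached on this path, so it doesn't affect the outcome.)

(2, 1)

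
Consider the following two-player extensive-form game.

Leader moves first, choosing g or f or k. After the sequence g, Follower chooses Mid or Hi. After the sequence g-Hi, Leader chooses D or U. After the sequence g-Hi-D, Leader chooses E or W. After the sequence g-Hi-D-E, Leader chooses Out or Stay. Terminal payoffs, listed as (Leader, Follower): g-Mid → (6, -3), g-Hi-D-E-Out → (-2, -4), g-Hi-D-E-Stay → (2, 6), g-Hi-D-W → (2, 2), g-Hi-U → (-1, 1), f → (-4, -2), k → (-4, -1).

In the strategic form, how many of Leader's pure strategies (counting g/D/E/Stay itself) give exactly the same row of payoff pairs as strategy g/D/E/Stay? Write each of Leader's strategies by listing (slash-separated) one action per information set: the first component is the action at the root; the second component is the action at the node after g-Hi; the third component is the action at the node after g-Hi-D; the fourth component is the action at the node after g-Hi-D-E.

1

Row for g/D/E/Stay (columns Mid, Hi): (6,-3) (2,6).
Every one of Leader's information sets is on the play path for some reply by Follower when Leader follows g/D/E/Stay.
Changing the action at any of them therefore changes at least one column, so only g/D/E/Stay itself gives this row.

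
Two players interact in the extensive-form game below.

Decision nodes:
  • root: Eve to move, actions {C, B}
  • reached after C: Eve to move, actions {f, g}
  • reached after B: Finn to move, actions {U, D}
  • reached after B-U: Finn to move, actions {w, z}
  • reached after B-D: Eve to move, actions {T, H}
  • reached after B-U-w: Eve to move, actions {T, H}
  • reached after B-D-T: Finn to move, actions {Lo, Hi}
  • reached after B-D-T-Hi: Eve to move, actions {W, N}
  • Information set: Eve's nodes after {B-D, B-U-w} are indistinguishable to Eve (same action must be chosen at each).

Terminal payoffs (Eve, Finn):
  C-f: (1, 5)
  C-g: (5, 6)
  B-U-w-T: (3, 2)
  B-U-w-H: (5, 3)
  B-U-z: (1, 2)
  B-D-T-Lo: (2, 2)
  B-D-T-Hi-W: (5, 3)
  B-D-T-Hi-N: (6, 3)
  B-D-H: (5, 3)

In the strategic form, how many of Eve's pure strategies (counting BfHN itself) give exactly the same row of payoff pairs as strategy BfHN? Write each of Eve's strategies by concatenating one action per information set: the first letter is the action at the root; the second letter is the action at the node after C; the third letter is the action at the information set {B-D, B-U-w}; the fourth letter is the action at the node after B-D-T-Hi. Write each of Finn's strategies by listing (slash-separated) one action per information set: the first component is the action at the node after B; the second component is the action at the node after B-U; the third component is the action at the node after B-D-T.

Row for BfHN (columns U/w/Lo, U/w/Hi, U/z/Lo, U/z/Hi, D/w/Lo, D/w/Hi, D/z/Lo, D/z/Hi): (5,3) (5,3) (1,2) (1,2) (5,3) (5,3) (5,3) (5,3).
Under BfHN, Eve's choice at the node after C and at the node after B-D-T-Hi can never be reached regardless of what Finn does, so varying those choices leaves every outcome unchanged.
Holding the reachable choices fixed and varying the unreachable ones freely already gives 2 × 2 = 4 equivalent strategies.
No other strategy reproduces this row, so those 4 are the full class: BfHW, BfHN, BgHW, BgHN.

4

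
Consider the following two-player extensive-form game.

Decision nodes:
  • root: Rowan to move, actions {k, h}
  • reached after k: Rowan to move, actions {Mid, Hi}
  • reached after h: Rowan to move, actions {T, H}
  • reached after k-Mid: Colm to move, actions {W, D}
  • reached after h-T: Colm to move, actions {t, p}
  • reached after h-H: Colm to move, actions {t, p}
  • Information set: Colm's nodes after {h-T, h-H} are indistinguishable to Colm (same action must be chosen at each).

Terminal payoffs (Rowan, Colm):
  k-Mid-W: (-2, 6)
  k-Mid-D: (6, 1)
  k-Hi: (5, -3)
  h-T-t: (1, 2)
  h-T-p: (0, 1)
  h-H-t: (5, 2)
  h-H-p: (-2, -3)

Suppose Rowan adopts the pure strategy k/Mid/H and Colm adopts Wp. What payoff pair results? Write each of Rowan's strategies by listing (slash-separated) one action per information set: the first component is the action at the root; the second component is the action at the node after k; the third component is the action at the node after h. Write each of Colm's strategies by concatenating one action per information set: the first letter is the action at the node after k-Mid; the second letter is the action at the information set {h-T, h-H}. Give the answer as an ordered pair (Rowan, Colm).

(-2, 6)

Trace the play path from the root:
  Rowan plays k
  Rowan plays Mid at [k]
  Colm plays W at [k-Mid]
→ terminal payoff (-2, 6).
(Rowan's choice at the node after h is never reached on this path, so it doesn't affect the outcome.)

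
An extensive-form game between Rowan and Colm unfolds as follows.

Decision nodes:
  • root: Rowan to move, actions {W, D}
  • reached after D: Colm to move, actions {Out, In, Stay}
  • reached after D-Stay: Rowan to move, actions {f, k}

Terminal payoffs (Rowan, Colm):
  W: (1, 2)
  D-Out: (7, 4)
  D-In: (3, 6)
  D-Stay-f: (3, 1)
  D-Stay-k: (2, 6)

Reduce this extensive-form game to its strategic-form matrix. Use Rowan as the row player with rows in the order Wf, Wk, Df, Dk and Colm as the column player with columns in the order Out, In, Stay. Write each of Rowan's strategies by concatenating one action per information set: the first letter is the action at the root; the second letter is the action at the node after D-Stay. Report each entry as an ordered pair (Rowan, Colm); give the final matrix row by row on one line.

          Out       In     Stay
  Wf    (1,2)    (1,2)    (1,2)
  Wk    (1,2)    (1,2)    (1,2)
  Df    (7,4)    (3,6)    (3,1)
  Dk    (7,4)    (3,6)    (2,6)

Wf: (1,2) (1,2) (1,2) | Wk: (1,2) (1,2) (1,2) | Df: (7,4) (3,6) (3,1) | Dk: (7,4) (3,6) (2,6)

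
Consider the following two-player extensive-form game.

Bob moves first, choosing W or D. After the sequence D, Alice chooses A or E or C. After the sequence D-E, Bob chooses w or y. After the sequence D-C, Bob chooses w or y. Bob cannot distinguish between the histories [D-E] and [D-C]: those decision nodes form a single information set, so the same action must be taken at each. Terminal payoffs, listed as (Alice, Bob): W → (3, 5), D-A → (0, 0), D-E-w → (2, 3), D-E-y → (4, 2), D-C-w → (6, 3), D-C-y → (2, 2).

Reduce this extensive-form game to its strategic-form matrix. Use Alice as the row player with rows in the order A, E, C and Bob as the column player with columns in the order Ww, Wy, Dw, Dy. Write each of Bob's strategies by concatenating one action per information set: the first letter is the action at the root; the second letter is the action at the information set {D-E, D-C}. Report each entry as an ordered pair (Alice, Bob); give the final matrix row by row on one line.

Row A: Ww→(3,5), Wy→(3,5), Dw→(0,0), Dy→(0,0)
Row E: Ww→(3,5), Wy→(3,5), Dw→(2,3), Dy→(4,2)
Row C: Ww→(3,5), Wy→(3,5), Dw→(6,3), Dy→(2,2)

A: (3,5) (3,5) (0,0) (0,0) | E: (3,5) (3,5) (2,3) (4,2) | C: (3,5) (3,5) (6,3) (2,2)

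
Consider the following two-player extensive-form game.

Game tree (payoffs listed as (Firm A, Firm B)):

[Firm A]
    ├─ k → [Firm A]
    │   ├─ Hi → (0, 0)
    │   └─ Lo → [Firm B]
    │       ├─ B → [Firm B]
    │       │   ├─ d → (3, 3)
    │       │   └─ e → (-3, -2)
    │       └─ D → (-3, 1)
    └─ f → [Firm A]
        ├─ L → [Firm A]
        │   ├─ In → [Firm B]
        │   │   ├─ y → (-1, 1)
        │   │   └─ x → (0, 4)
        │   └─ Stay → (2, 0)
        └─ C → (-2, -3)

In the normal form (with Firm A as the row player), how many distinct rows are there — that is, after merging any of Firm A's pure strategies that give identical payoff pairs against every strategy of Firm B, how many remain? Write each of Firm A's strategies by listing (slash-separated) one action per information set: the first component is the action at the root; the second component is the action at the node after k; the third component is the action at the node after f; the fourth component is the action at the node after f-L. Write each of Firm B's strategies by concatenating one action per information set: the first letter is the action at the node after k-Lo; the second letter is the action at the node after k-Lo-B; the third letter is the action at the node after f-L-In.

Firm A has 16 pure strategies: k/Hi/L/In, k/Hi/L/Stay, k/Hi/C/In, k/Hi/C/Stay, k/Lo/L/In, k/Lo/L/Stay, k/Lo/C/In, k/Lo/C/Stay, f/Hi/L/In, f/Hi/L/Stay, f/Hi/C/In, f/Hi/C/Stay, f/Lo/L/In, f/Lo/L/Stay, f/Lo/C/In, f/Lo/C/Stay. Columns: Bdy, Bdx, Bey, Bex, Ddy, Ddx, Dey, Dex.
{k/Hi/L/In, k/Hi/L/Stay, k/Hi/C/In, k/Hi/C/Stay} → row (0,0) (0,0) (0,0) (0,0) (0,0) (0,0) (0,0) (0,0)
{k/Lo/L/In, k/Lo/L/Stay, k/Lo/C/In, k/Lo/C/Stay} → row (3,3) (3,3) (-3,-2) (-3,-2) (-3,1) (-3,1) (-3,1) (-3,1)
{f/Hi/L/In, f/Lo/L/In} → row (-1,1) (0,4) (-1,1) (0,4) (-1,1) (0,4) (-1,1) (0,4)
{f/Hi/L/Stay, f/Lo/L/Stay} → row (2,0) (2,0) (2,0) (2,0) (2,0) (2,0) (2,0) (2,0)
{f/Hi/C/In, f/Hi/C/Stay, f/Lo/C/In, f/Lo/C/Stay} → row (-2,-3) (-2,-3) (-2,-3) (-2,-3) (-2,-3) (-2,-3) (-2,-3) (-2,-3)
That's 5 distinct rows out of 16 strategies.

5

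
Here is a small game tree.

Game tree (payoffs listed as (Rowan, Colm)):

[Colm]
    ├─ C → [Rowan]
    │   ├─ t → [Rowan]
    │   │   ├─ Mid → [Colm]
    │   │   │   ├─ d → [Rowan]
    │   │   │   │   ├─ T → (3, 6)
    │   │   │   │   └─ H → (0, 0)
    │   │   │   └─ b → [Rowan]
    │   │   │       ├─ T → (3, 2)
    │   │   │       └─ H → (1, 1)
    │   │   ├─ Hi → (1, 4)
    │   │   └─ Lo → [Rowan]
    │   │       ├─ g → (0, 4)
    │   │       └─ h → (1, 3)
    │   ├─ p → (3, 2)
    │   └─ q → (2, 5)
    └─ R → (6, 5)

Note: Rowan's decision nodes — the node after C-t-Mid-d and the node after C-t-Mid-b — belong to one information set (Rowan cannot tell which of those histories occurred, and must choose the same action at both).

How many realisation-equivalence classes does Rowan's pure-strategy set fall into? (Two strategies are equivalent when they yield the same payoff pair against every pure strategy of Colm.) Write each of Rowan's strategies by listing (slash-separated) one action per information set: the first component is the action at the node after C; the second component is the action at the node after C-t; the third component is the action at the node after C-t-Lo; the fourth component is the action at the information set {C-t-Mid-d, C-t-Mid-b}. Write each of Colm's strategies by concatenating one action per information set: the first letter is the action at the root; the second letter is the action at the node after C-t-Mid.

7

Rowan has 36 pure strategies: t/Mid/g/T, t/Mid/g/H, t/Mid/h/T, t/Mid/h/H, t/Hi/g/T, t/Hi/g/H, t/Hi/h/T, t/Hi/h/H, t/Lo/g/T, t/Lo/g/H, t/Lo/h/T, t/Lo/h/H, p/Mid/g/T, p/Mid/g/H, p/Mid/h/T, p/Mid/h/H, p/Hi/g/T, p/Hi/g/H, p/Hi/h/T, p/Hi/h/H, p/Lo/g/T, p/Lo/g/H, p/Lo/h/T, p/Lo/h/H, q/Mid/g/T, q/Mid/g/H, q/Mid/h/T, q/Mid/h/H, q/Hi/g/T, q/Hi/g/H, q/Hi/h/T, q/Hi/h/H, q/Lo/g/T, q/Lo/g/H, q/Lo/h/T, q/Lo/h/H. Columns: Cd, Cb, Rd, Rb.
{t/Mid/g/T, t/Mid/h/T} → row (3,6) (3,2) (6,5) (6,5)
{t/Mid/g/H, t/Mid/h/H} → row (0,0) (1,1) (6,5) (6,5)
{t/Hi/g/T, t/Hi/g/H, t/Hi/h/T, t/Hi/h/H} → row (1,4) (1,4) (6,5) (6,5)
{t/Lo/g/T, t/Lo/g/H} → row (0,4) (0,4) (6,5) (6,5)
{t/Lo/h/T, t/Lo/h/H} → row (1,3) (1,3) (6,5) (6,5)
{p/Mid/g/T, p/Mid/g/H, p/Mid/h/T, p/Mid/h/H, p/Hi/g/T, p/Hi/g/H, p/Hi/h/T, p/Hi/h/H, p/Lo/g/T, p/Lo/g/H, p/Lo/h/T, p/Lo/h/H} → row (3,2) (3,2) (6,5) (6,5)
{q/Mid/g/T, q/Mid/g/H, q/Mid/h/T, q/Mid/h/H, q/Hi/g/T, q/Hi/g/H, q/Hi/h/T, q/Hi/h/H, q/Lo/g/T, q/Lo/g/H, q/Lo/h/T, q/Lo/h/H} → row (2,5) (2,5) (6,5) (6,5)
That's 7 distinct rows out of 36 strategies.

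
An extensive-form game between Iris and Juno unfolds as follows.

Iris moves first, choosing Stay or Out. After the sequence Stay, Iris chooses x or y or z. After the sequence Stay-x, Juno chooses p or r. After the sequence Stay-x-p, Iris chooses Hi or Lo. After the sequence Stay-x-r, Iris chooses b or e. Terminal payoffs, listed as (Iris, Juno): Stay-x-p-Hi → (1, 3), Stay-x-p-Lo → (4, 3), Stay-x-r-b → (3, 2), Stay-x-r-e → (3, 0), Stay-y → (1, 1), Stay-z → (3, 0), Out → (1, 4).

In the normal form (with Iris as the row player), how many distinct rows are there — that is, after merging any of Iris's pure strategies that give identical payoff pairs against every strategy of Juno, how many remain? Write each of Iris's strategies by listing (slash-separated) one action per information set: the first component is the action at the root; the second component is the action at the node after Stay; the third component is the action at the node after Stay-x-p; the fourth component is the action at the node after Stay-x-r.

7

Iris has 24 pure strategies: Stay/x/Hi/b, Stay/x/Hi/e, Stay/x/Lo/b, Stay/x/Lo/e, Stay/y/Hi/b, Stay/y/Hi/e, Stay/y/Lo/b, Stay/y/Lo/e, Stay/z/Hi/b, Stay/z/Hi/e, Stay/z/Lo/b, Stay/z/Lo/e, Out/x/Hi/b, Out/x/Hi/e, Out/x/Lo/b, Out/x/Lo/e, Out/y/Hi/b, Out/y/Hi/e, Out/y/Lo/b, Out/y/Lo/e, Out/z/Hi/b, Out/z/Hi/e, Out/z/Lo/b, Out/z/Lo/e. Columns: p, r.
{Stay/x/Hi/b} → row (1,3) (3,2)
{Stay/x/Hi/e} → row (1,3) (3,0)
{Stay/x/Lo/b} → row (4,3) (3,2)
{Stay/x/Lo/e} → row (4,3) (3,0)
{Stay/y/Hi/b, Stay/y/Hi/e, Stay/y/Lo/b, Stay/y/Lo/e} → row (1,1) (1,1)
{Stay/z/Hi/b, Stay/z/Hi/e, Stay/z/Lo/b, Stay/z/Lo/e} → row (3,0) (3,0)
{Out/x/Hi/b, Out/x/Hi/e, Out/x/Lo/b, Out/x/Lo/e, Out/y/Hi/b, Out/y/Hi/e, Out/y/Lo/b, Out/y/Lo/e, Out/z/Hi/b, Out/z/Hi/e, Out/z/Lo/b, Out/z/Lo/e} → row (1,4) (1,4)
That's 7 distinct rows out of 24 strategies.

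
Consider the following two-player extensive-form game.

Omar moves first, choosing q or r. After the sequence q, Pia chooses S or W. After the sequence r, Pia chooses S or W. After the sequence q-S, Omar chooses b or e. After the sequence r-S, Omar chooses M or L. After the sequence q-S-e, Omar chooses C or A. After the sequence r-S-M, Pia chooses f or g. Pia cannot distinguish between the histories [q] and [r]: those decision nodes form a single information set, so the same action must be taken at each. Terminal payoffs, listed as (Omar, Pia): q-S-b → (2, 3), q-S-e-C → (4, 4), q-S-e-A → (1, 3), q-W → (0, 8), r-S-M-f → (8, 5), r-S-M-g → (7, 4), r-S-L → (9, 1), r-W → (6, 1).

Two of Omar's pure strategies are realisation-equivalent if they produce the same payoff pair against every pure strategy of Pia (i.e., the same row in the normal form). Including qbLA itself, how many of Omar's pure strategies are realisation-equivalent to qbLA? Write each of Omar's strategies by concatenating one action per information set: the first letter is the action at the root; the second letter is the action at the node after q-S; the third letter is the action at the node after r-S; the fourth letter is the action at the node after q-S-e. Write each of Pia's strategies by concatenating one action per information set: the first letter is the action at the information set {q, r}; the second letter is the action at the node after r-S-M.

4

Row for qbLA (columns Sf, Sg, Wf, Wg): (2,3) (2,3) (0,8) (0,8).
Under qbLA, Omar's choice at the node after r-S and at the node after q-S-e can never be reached regardless of what Pia does, so varying those choices leaves every outcome unchanged.
Holding the reachable choices fixed and varying the unreachable ones freely already gives 2 × 2 = 4 equivalent strategies.
No other strategy reproduces this row, so those 4 are the full class: qbMC, qbMA, qbLC, qbLA.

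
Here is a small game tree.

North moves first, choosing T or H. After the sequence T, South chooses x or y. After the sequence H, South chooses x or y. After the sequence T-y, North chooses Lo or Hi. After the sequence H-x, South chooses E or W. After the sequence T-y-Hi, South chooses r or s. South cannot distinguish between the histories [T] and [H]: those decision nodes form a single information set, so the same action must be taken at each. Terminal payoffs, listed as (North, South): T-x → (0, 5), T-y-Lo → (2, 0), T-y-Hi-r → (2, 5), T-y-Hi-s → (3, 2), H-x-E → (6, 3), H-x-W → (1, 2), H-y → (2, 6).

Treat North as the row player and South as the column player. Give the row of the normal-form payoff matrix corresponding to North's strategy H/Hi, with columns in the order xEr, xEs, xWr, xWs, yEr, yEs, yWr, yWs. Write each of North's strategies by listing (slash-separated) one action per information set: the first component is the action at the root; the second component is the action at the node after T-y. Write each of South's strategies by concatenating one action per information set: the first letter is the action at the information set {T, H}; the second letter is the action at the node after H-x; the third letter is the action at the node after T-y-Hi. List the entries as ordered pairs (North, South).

vs xEr: North plays H → South plays x at [H] → South plays E at [H-x] → (6, 3)
vs xEs: North plays H → South plays x at [H] → South plays E at [H-x] → (6, 3)
vs xWr: North plays H → South plays x at [H] → South plays W at [H-x] → (1, 2)
vs xWs: North plays H → South plays x at [H] → South plays W at [H-x] → (1, 2)
vs yEr: North plays H → South plays y at [H] → (2, 6)
vs yEs: North plays H → South plays y at [H] → (2, 6)
vs yWr: North plays H → South plays y at [H] → (2, 6)
vs yWs: North plays H → South plays y at [H] → (2, 6)

(6,3) (6,3) (1,2) (1,2) (2,6) (2,6) (2,6) (2,6)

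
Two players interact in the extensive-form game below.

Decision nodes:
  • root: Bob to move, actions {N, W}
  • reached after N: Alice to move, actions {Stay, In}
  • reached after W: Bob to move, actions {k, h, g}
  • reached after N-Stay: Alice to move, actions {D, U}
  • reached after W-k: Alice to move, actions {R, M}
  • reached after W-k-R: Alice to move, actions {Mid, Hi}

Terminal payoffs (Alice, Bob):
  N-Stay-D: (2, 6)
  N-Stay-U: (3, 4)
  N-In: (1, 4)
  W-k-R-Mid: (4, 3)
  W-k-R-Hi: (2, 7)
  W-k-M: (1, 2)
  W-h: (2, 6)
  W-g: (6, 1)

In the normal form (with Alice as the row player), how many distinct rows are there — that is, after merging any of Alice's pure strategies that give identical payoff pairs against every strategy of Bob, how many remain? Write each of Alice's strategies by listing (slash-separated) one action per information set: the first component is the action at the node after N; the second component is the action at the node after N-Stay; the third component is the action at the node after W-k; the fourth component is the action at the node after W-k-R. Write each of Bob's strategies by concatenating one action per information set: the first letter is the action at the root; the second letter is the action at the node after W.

9

Alice has 16 pure strategies: Stay/D/R/Mid, Stay/D/R/Hi, Stay/D/M/Mid, Stay/D/M/Hi, Stay/U/R/Mid, Stay/U/R/Hi, Stay/U/M/Mid, Stay/U/M/Hi, In/D/R/Mid, In/D/R/Hi, In/D/M/Mid, In/D/M/Hi, In/U/R/Mid, In/U/R/Hi, In/U/M/Mid, In/U/M/Hi. Columns: Nk, Nh, Ng, Wk, Wh, Wg.
{Stay/D/R/Mid} → row (2,6) (2,6) (2,6) (4,3) (2,6) (6,1)
{Stay/D/R/Hi} → row (2,6) (2,6) (2,6) (2,7) (2,6) (6,1)
{Stay/D/M/Mid, Stay/D/M/Hi} → row (2,6) (2,6) (2,6) (1,2) (2,6) (6,1)
{Stay/U/R/Mid} → row (3,4) (3,4) (3,4) (4,3) (2,6) (6,1)
{Stay/U/R/Hi} → row (3,4) (3,4) (3,4) (2,7) (2,6) (6,1)
{Stay/U/M/Mid, Stay/U/M/Hi} → row (3,4) (3,4) (3,4) (1,2) (2,6) (6,1)
{In/D/R/Mid, In/U/R/Mid} → row (1,4) (1,4) (1,4) (4,3) (2,6) (6,1)
{In/D/R/Hi, In/U/R/Hi} → row (1,4) (1,4) (1,4) (2,7) (2,6) (6,1)
{In/D/M/Mid, In/D/M/Hi, In/U/M/Mid, In/U/M/Hi} → row (1,4) (1,4) (1,4) (1,2) (2,6) (6,1)
That's 9 distinct rows out of 16 strategies.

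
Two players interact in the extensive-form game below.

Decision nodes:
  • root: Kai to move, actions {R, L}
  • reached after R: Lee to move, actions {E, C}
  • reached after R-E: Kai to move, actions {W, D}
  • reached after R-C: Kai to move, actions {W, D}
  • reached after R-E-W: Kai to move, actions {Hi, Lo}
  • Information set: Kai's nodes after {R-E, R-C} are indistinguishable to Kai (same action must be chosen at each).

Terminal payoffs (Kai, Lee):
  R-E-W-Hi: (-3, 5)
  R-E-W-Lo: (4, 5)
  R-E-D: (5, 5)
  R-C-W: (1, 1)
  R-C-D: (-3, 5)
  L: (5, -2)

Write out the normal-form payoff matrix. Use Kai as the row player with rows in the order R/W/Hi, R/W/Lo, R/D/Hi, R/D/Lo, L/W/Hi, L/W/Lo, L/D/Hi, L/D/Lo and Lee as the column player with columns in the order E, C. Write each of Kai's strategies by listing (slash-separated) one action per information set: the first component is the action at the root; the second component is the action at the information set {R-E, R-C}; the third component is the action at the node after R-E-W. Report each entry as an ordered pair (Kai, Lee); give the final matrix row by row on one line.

R/W/Hi: (-3,5) (1,1) | R/W/Lo: (4,5) (1,1) | R/D/Hi: (5,5) (-3,5) | R/D/Lo: (5,5) (-3,5) | L/W/Hi: (5,-2) (5,-2) | L/W/Lo: (5,-2) (5,-2) | L/D/Hi: (5,-2) (5,-2) | L/D/Lo: (5,-2) (5,-2)

Row R/W/Hi: E→(-3,5), C→(1,1)
Row R/W/Lo: E→(4,5), C→(1,1)
Row R/D/Hi: E→(5,5), C→(-3,5)
Row R/D/Lo: E→(5,5), C→(-3,5)
Row L/W/Hi: E→(5,-2), C→(5,-2)
Row L/W/Lo: E→(5,-2), C→(5,-2)
Row L/D/Hi: E→(5,-2), C→(5,-2)
Row L/D/Lo: E→(5,-2), C→(5,-2)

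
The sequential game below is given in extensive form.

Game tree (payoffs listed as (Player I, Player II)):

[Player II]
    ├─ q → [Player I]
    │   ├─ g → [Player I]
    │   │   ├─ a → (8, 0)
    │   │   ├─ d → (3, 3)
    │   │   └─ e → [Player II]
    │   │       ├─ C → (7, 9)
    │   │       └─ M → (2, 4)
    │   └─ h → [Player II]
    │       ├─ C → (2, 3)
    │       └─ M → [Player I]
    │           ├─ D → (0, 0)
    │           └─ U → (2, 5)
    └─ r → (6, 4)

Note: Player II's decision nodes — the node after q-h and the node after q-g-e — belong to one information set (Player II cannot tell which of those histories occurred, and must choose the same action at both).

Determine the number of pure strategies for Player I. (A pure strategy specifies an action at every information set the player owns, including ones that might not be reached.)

12

Player I owns the node after q with actions {g, h} — two choices.
Player I owns the node after q-g with actions {a, d, e} — three choices.
Player I owns the node after q-h-M with actions {D, U} — two choices.
A pure strategy fixes one action at each information set independently, so the count is the product 2 × 3 × 2 = 12.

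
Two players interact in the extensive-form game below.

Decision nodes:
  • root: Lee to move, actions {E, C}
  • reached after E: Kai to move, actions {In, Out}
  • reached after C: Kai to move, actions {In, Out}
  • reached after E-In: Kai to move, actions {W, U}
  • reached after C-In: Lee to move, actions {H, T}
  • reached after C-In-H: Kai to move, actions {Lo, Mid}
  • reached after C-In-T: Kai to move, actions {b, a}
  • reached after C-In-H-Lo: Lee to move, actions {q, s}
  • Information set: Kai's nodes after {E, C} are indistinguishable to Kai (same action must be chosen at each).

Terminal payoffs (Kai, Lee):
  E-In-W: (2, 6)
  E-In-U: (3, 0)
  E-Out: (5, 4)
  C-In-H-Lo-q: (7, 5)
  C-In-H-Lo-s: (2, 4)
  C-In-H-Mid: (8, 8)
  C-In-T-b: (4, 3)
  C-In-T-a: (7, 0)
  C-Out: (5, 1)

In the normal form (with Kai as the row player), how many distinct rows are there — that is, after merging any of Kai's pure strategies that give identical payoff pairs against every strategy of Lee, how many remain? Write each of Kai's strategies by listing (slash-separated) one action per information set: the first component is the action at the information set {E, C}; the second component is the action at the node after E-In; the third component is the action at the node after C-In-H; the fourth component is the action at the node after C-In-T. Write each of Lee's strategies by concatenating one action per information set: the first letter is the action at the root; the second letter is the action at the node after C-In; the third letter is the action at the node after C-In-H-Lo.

9

Kai has 16 pure strategies: In/W/Lo/b, In/W/Lo/a, In/W/Mid/b, In/W/Mid/a, In/U/Lo/b, In/U/Lo/a, In/U/Mid/b, In/U/Mid/a, Out/W/Lo/b, Out/W/Lo/a, Out/W/Mid/b, Out/W/Mid/a, Out/U/Lo/b, Out/U/Lo/a, Out/U/Mid/b, Out/U/Mid/a. Columns: EHq, EHs, ETq, ETs, CHq, CHs, CTq, CTs.
{In/W/Lo/b} → row (2,6) (2,6) (2,6) (2,6) (7,5) (2,4) (4,3) (4,3)
{In/W/Lo/a} → row (2,6) (2,6) (2,6) (2,6) (7,5) (2,4) (7,0) (7,0)
{In/W/Mid/b} → row (2,6) (2,6) (2,6) (2,6) (8,8) (8,8) (4,3) (4,3)
{In/W/Mid/a} → row (2,6) (2,6) (2,6) (2,6) (8,8) (8,8) (7,0) (7,0)
{In/U/Lo/b} → row (3,0) (3,0) (3,0) (3,0) (7,5) (2,4) (4,3) (4,3)
{In/U/Lo/a} → row (3,0) (3,0) (3,0) (3,0) (7,5) (2,4) (7,0) (7,0)
{In/U/Mid/b} → row (3,0) (3,0) (3,0) (3,0) (8,8) (8,8) (4,3) (4,3)
{In/U/Mid/a} → row (3,0) (3,0) (3,0) (3,0) (8,8) (8,8) (7,0) (7,0)
{Out/W/Lo/b, Out/W/Lo/a, Out/W/Mid/b, Out/W/Mid/a, Out/U/Lo/b, Out/U/Lo/a, Out/U/Mid/b, Out/U/Mid/a} → row (5,4) (5,4) (5,4) (5,4) (5,1) (5,1) (5,1) (5,1)
That's 9 distinct rows out of 16 strategies.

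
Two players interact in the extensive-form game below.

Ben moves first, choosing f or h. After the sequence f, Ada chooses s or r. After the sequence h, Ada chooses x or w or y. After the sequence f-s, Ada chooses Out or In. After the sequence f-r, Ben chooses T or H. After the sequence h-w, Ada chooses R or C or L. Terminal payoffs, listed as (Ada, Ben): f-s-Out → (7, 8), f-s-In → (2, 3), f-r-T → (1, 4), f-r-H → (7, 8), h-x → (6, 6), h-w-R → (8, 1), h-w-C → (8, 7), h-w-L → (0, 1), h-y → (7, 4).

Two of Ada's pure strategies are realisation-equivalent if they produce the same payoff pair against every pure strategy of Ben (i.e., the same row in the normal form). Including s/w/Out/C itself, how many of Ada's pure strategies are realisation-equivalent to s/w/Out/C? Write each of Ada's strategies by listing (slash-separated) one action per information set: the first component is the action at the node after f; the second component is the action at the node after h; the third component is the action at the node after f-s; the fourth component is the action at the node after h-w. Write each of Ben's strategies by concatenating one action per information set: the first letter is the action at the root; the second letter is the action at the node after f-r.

Row for s/w/Out/C (columns fT, fH, hT, hH): (7,8) (7,8) (8,7) (8,7).
Every one of Ada's information sets is on the play path for some reply by Ben when Ada follows s/w/Out/C.
Changing the action at any of them therefore changes at least one column, so only s/w/Out/C itself gives this row.

1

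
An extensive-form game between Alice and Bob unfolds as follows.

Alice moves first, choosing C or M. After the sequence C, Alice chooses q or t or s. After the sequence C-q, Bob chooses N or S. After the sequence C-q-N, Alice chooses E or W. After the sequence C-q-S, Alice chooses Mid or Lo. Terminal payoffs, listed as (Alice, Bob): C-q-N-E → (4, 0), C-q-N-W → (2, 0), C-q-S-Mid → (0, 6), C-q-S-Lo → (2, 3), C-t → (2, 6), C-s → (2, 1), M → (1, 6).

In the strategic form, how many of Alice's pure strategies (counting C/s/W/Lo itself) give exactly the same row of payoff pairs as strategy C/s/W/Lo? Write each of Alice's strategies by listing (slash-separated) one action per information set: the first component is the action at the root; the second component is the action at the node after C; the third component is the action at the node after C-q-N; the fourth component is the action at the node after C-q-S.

Row for C/s/W/Lo (columns N, S): (2,1) (2,1).
Under C/s/W/Lo, Alice's choice at the node after C-q-N and at the node after C-q-S can never be reached regardless of what Bob does, so varying those choices leaves every outcome unchanged.
Holding the reachable choices fixed and varying the unreachable ones freely already gives 2 × 2 = 4 equivalent strategies.
No other strategy reproduces this row, so those 4 are the full class: C/s/E/Mid, C/s/E/Lo, C/s/W/Mid, C/s/W/Lo.

4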